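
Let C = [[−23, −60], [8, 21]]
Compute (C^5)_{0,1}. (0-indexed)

tr C = −2 and det C = −3, so the characteristic polynomial is λ² − (−2)λ + (−3) with roots 1 and −3.
Eigenvectors give P = [[−5, −3], [2, 1]] with P⁻¹ = [[1, 3], [−2, −5]], and C = P·diag(1, −3)·P⁻¹.
Then C^5 = P·diag(1, −243)·P⁻¹ = [[−5, 729], [2, −243]] · [[1, 3], [−2, −5]] = [[−1463, −3660], [488, 1221]].

−3660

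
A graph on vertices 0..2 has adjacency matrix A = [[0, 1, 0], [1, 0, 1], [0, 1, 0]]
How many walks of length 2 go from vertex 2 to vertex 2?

1

The number of length-2 walks from vertex 2 to vertex 2 is entry (2,2) of A², where A is the adjacency matrix.
A² = [[1, 0, 1], [0, 2, 0], [1, 0, 1]]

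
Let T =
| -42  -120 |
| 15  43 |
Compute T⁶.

tr T = 1 and det T = -6, so the characteristic polynomial is λ² − (1)λ + (-6) with roots -2 and 3.
Eigenvectors give P = [[-3, 8], [1, -3]] with P⁻¹ = [[-3, -8], [-1, -3]], and T = P·diag(-2, 3)·P⁻¹.
Then T⁶ = P·diag(64, 729)·P⁻¹ = [[-192, 5832], [64, -2187]] · [[-3, -8], [-1, -3]] = [[-5256, -15960], [1995, 6049]].

[[-5256, -15960], [1995, 6049]]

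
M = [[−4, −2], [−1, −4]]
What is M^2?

[[18, 16], [8, 18]]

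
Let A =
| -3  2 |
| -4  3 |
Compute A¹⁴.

[[1, 0], [0, 1]]

A² = I (check: tr A = 0 and det A = -1), so A¹⁴ = I since 14 is even.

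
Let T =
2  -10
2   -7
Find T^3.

[[68, -190], [38, -103]]

tr T = -5 and det T = 6, so the characteristic polynomial is λ² − (-5)λ + (6) with roots -3 and -2.
Eigenvectors give P = [[2, 5], [1, 2]] with P⁻¹ = [[-2, 5], [1, -2]], and T = P·diag(-3, -2)·P⁻¹.
Then T^3 = P·diag(-27, -8)·P⁻¹ = [[-54, -40], [-27, -16]] · [[-2, 5], [1, -2]] = [[68, -190], [38, -103]].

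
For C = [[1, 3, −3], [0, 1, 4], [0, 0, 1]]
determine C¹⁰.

[[1, 30, 510], [0, 1, 40], [0, 0, 1]]

C = I + N where N = [[0, 3, −3], [0, 0, 4], [0, 0, 0]] is strictly upper-triangular, so N³ = 0.
(I + N)¹⁰ = I + 10·N + 45·N² = [[1, 30, 510], [0, 1, 40], [0, 0, 1]].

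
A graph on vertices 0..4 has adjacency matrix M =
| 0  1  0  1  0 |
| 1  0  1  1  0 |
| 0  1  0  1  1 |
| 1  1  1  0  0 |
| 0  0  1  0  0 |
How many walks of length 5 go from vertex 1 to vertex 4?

The number of length-5 walks from vertex 1 to vertex 4 is entry (1,4) of M^5, where M is the adjacency matrix.
M^2 = [[2, 1, 2, 1, 0], [1, 3, 1, 2, 1], [2, 1, 3, 1, 0], [1, 2, 1, 3, 1], [0, 1, 0, 1, 1]]
M^3 = [[2, 5, 2, 5, 2], [5, 4, 6, 5, 1], [2, 6, 2, 6, 3], [5, 5, 6, 4, 1], [2, 1, 3, 1, 0]]
M^4 = [[10, 9, 12, 9, 2], [9, 16, 10, 15, 6], [12, 10, 15, 10, 2], [9, 15, 10, 16, 6], [2, 6, 2, 6, 3]]
M^5 = [[18, 31, 20, 31, 12], [31, 34, 37, 35, 10], [20, 37, 22, 37, 15], [31, 35, 37, 34, 10], [12, 10, 15, 10, 2]]

10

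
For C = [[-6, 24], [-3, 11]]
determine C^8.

tr C = 5 and det C = 6, so the characteristic polynomial is λ² − (5)λ + (6) with roots 3 and 2.
Eigenvectors give P = [[8, -3], [3, -1]] with P⁻¹ = [[-1, 3], [-3, 8]], and C = P·diag(3, 2)·P⁻¹.
Then C^8 = P·diag(6561, 256)·P⁻¹ = [[52488, -768], [19683, -256]] · [[-1, 3], [-3, 8]] = [[-50184, 151320], [-18915, 57001]].

[[-50184, 151320], [-18915, 57001]]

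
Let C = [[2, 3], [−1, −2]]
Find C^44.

C² = I (check: tr C = 0 and det C = −1), so C^44 = I since 44 is even.

[[1, 0], [0, 1]]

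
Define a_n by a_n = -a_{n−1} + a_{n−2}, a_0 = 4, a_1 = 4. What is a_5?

8

With companion matrix M = [[-1, 1], [1, 0]], [a_n, a_{n−1}]ᵀ = M·[a_{n−1}, a_{n−2}]ᵀ, so [a_5, a_4]ᵀ = M^4·[a_1, a_0]ᵀ.
M^4 = [[5, -3], [-3, 2]], giving [a_5, a_4]ᵀ = [[8], [-4]].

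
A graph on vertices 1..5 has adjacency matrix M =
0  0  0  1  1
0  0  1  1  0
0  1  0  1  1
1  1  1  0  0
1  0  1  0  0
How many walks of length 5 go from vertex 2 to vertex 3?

22

The number of length-5 walks from vertex 2 to vertex 3 is entry (2,3) of M⁵, where M is the adjacency matrix.
M² = [[2, 1, 2, 0, 0], [1, 2, 1, 1, 1], [2, 1, 3, 1, 0], [0, 1, 1, 3, 2], [0, 1, 0, 2, 2]]
M³ = [[0, 2, 1, 5, 4], [2, 2, 4, 4, 2], [1, 4, 2, 6, 5], [5, 4, 6, 2, 1], [4, 2, 5, 1, 0]]
M⁴ = [[9, 6, 11, 3, 1], [6, 8, 8, 8, 6], [11, 8, 15, 7, 3], [3, 8, 7, 15, 11], [1, 6, 3, 11, 9]]
M⁵ = [[4, 14, 10, 26, 20], [14, 16, 22, 22, 14], [10, 22, 18, 34, 26], [26, 22, 34, 18, 10], [20, 14, 26, 10, 4]]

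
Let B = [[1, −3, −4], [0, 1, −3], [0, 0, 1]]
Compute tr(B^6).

3

B = I + N where N = [[0, −3, −4], [0, 0, −3], [0, 0, 0]] is strictly upper-triangular, so N^3 = 0.
(I + N)^6 = I + 6·N + 15·N^2 = [[1, −18, 111], [0, 1, −18], [0, 0, 1]].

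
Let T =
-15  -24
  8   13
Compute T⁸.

tr T = -2 and det T = -3, so the characteristic polynomial is λ² − (-2)λ + (-3) with roots 1 and -3.
Eigenvectors give P = [[3, 2], [-2, -1]] with P⁻¹ = [[-1, -2], [2, 3]], and T = P·diag(1, -3)·P⁻¹.
Then T⁸ = P·diag(1, 6561)·P⁻¹ = [[3, 13122], [-2, -6561]] · [[-1, -2], [2, 3]] = [[26241, 39360], [-13120, -19679]].

[[26241, 39360], [-13120, -19679]]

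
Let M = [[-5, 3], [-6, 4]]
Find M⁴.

[[31, -15], [30, -14]]

tr M = -1 and det M = -2, so the characteristic polynomial is λ² − (-1)λ + (-2) with roots -2 and 1.
Eigenvectors give P = [[1, -1], [1, -2]] with P⁻¹ = [[2, -1], [1, -1]], and M = P·diag(-2, 1)·P⁻¹.
Then M⁴ = P·diag(16, 1)·P⁻¹ = [[16, -1], [16, -2]] · [[2, -1], [1, -1]] = [[31, -15], [30, -14]].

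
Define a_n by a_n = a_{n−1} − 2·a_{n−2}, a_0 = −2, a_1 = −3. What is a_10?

With companion matrix Q = [[1, −2], [1, 0]], [a_n, a_{n−1}]ᵀ = Q·[a_{n−1}, a_{n−2}]ᵀ, so [a_10, a_9]ᵀ = Q⁹·[a_1, a_0]ᵀ.
Q⁹ = [[−11, 34], [−17, 6]], giving [a_10, a_9]ᵀ = [[−35], [39]].

−35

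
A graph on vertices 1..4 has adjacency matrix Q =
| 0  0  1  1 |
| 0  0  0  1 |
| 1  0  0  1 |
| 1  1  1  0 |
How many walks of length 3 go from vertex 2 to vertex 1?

The number of length-3 walks from vertex 2 to vertex 1 is entry (2,1) of Q³, where Q is the adjacency matrix.
Q² = [[2, 1, 1, 1], [1, 1, 1, 0], [1, 1, 2, 1], [1, 0, 1, 3]]
Q³ = [[2, 1, 3, 4], [1, 0, 1, 3], [3, 1, 2, 4], [4, 3, 4, 2]]

1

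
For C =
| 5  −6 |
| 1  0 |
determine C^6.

tr C = 5 and det C = 6, so the characteristic polynomial is λ² − (5)λ + (6) with roots 3 and 2.
Eigenvectors give P = [[−3, 2], [−1, 1]] with P⁻¹ = [[−1, 2], [−1, 3]], and C = P·diag(3, 2)·P⁻¹.
Then C^6 = P·diag(729, 64)·P⁻¹ = [[−2187, 128], [−729, 64]] · [[−1, 2], [−1, 3]] = [[2059, −3990], [665, −1266]].

[[2059, −3990], [665, −1266]]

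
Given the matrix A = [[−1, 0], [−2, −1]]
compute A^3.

A^2 = [[1, 0], [4, 1]]
A^3 = [[−1, 0], [−6, −1]]

[[−1, 0], [−6, −1]]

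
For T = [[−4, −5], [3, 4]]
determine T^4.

T² = I (check: tr T = 0 and det T = −1), so T^4 = I since 4 is even.

[[1, 0], [0, 1]]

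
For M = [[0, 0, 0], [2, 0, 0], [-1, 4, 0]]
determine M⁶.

[[0, 0, 0], [0, 0, 0], [0, 0, 0]]

M is strictly triangular, hence nilpotent: M³ = 0, so M⁶ = 0.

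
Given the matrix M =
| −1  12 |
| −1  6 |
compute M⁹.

tr M = 5 and det M = 6, so the characteristic polynomial is λ² − (5)λ + (6) with roots 3 and 2.
Eigenvectors give P = [[−3, 4], [−1, 1]] with P⁻¹ = [[1, −4], [1, −3]], and M = P·diag(3, 2)·P⁻¹.
Then M⁹ = P·diag(19683, 512)·P⁻¹ = [[−59049, 2048], [−19683, 512]] · [[1, −4], [1, −3]] = [[−57001, 230052], [−19171, 77196]].

[[−57001, 230052], [−19171, 77196]]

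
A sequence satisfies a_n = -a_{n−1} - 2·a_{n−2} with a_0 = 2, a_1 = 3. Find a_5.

With companion matrix C = [[-1, -2], [1, 0]], [a_n, a_{n−1}]ᵀ = C·[a_{n−1}, a_{n−2}]ᵀ, so [a_5, a_4]ᵀ = C⁴·[a_1, a_0]ᵀ.
C⁴ = [[-1, -6], [3, 2]], giving [a_5, a_4]ᵀ = [[-15], [13]].

-15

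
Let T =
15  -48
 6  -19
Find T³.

[[207, -624], [78, -235]]

tr T = -4 and det T = 3, so the characteristic polynomial is λ² − (-4)λ + (3) with roots -3 and -1.
Eigenvectors give P = [[-8, 3], [-3, 1]] with P⁻¹ = [[1, -3], [3, -8]], and T = P·diag(-3, -1)·P⁻¹.
Then T³ = P·diag(-27, -1)·P⁻¹ = [[216, -3], [81, -1]] · [[1, -3], [3, -8]] = [[207, -624], [78, -235]].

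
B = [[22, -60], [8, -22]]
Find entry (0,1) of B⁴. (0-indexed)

tr B = 0 and det B = -4, so the characteristic polynomial is λ² − (0)λ + (-4) with roots 2 and -2.
Eigenvectors give P = [[3, -5], [1, -2]] with P⁻¹ = [[2, -5], [1, -3]], and B = P·diag(2, -2)·P⁻¹.
Then B⁴ = P·diag(16, 16)·P⁻¹ = [[48, -80], [16, -32]] · [[2, -5], [1, -3]] = [[16, 0], [0, 16]].

0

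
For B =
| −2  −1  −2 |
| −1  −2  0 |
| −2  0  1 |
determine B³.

B² = [[9, 4, 2], [4, 5, 2], [2, 2, 5]]
B³ = [[−26, −17, −16], [−17, −14, −6], [−16, −6, 1]]

[[−26, −17, −16], [−17, −14, −6], [−16, −6, 1]]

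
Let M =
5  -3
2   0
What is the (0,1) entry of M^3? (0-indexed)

tr M = 5 and det M = 6, so the characteristic polynomial is λ² − (5)λ + (6) with roots 3 and 2.
Eigenvectors give P = [[-3, 1], [-2, 1]] with P⁻¹ = [[-1, 1], [-2, 3]], and M = P·diag(3, 2)·P⁻¹.
Then M^3 = P·diag(27, 8)·P⁻¹ = [[-81, 8], [-54, 8]] · [[-1, 1], [-2, 3]] = [[65, -57], [38, -30]].

-57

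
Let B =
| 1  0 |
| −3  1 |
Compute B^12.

B = I + N where N = [[0, 0], [−3, 0]] is strictly lower-triangular, so N^2 = 0.
(I + N)^12 = I + 12·N = [[1, 0], [−36, 1]].

[[1, 0], [−36, 1]]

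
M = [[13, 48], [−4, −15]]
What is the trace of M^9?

tr M = −2 and det M = −3, so the characteristic polynomial is λ² − (−2)λ + (−3) with roots 1 and −3.
Eigenvectors give P = [[4, −3], [−1, 1]] with P⁻¹ = [[1, 3], [1, 4]], and M = P·diag(1, −3)·P⁻¹.
Then M^9 = P·diag(1, −19683)·P⁻¹ = [[4, 59049], [−1, −19683]] · [[1, 3], [1, 4]] = [[59053, 236208], [−19684, −78735]].

−19682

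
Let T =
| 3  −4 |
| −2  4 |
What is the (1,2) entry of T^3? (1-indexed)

T^2 = [[17, −28], [−14, 24]]
T^3 = [[107, −180], [−90, 152]]

−180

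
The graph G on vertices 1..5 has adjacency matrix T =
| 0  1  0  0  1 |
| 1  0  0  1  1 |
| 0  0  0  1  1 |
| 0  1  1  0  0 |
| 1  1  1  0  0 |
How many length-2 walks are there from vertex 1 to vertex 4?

The number of length-2 walks from vertex 1 to vertex 4 is entry (1,4) of T², where T is the adjacency matrix.
T² = [[2, 1, 1, 1, 1], [1, 3, 2, 0, 1], [1, 2, 2, 0, 0], [1, 0, 0, 2, 2], [1, 1, 0, 2, 3]]

1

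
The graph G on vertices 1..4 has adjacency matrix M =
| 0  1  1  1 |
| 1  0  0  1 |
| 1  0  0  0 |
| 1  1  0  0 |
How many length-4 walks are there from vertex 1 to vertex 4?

The number of length-4 walks from vertex 1 to vertex 4 is entry (1,4) of M⁴, where M is the adjacency matrix.
M² = [[3, 1, 0, 1], [1, 2, 1, 1], [0, 1, 1, 1], [1, 1, 1, 2]]
M³ = [[2, 4, 3, 4], [4, 2, 1, 3], [3, 1, 0, 1], [4, 3, 1, 2]]
M⁴ = [[11, 6, 2, 6], [6, 7, 4, 6], [2, 4, 3, 4], [6, 6, 4, 7]]

6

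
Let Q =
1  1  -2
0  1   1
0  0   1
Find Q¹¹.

Q = I + N where N = [[0, 1, -2], [0, 0, 1], [0, 0, 0]] is strictly upper-triangular, so N³ = 0.
(I + N)¹¹ = I + 11·N + 55·N² = [[1, 11, 33], [0, 1, 11], [0, 0, 1]].

[[1, 11, 33], [0, 1, 11], [0, 0, 1]]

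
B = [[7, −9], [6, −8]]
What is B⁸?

tr B = −1 and det B = −2, so the characteristic polynomial is λ² − (−1)λ + (−2) with roots 1 and −2.
Eigenvectors give P = [[3, −1], [2, −1]] with P⁻¹ = [[1, −1], [2, −3]], and B = P·diag(1, −2)·P⁻¹.
Then B⁸ = P·diag(1, 256)·P⁻¹ = [[3, −256], [2, −256]] · [[1, −1], [2, −3]] = [[−509, 765], [−510, 766]].

[[−509, 765], [−510, 766]]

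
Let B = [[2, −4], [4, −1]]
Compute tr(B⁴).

337

B² = [[−12, −4], [4, −15]]
B³ = [[−40, 52], [−52, −1]]
B⁴ = [[128, 108], [−108, 209]]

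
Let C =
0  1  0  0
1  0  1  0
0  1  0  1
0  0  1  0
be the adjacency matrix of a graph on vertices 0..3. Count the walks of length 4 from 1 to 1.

The number of length-4 walks from vertex 1 to vertex 1 is entry (1,1) of C⁴, where C is the adjacency matrix.
C² = [[1, 0, 1, 0], [0, 2, 0, 1], [1, 0, 2, 0], [0, 1, 0, 1]]
C³ = [[0, 2, 0, 1], [2, 0, 3, 0], [0, 3, 0, 2], [1, 0, 2, 0]]
C⁴ = [[2, 0, 3, 0], [0, 5, 0, 3], [3, 0, 5, 0], [0, 3, 0, 2]]

5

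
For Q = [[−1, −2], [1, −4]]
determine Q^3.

[[11, −38], [19, −46]]

tr Q = −5 and det Q = 6, so the characteristic polynomial is λ² − (−5)λ + (6) with roots −3 and −2.
Eigenvectors give P = [[−1, 2], [−1, 1]] with P⁻¹ = [[1, −2], [1, −1]], and Q = P·diag(−3, −2)·P⁻¹.
Then Q^3 = P·diag(−27, −8)·P⁻¹ = [[27, −16], [27, −8]] · [[1, −2], [1, −1]] = [[11, −38], [19, −46]].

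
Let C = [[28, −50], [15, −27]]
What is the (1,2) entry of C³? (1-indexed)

tr C = 1 and det C = −6, so the characteristic polynomial is λ² − (1)λ + (−6) with roots −2 and 3.
Eigenvectors give P = [[−5, 2], [−3, 1]] with P⁻¹ = [[1, −2], [3, −5]], and C = P·diag(−2, 3)·P⁻¹.
Then C³ = P·diag(−8, 27)·P⁻¹ = [[40, 54], [24, 27]] · [[1, −2], [3, −5]] = [[202, −350], [105, −183]].

−350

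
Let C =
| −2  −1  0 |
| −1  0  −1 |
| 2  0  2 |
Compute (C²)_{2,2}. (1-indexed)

1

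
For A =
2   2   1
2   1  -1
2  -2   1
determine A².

[[10, 4, 1], [4, 7, 0], [2, 0, 5]]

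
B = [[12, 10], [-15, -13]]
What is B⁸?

[[-12354, -12610], [18915, 19171]]

tr B = -1 and det B = -6, so the characteristic polynomial is λ² − (-1)λ + (-6) with roots -3 and 2.
Eigenvectors give P = [[-2, -1], [3, 1]] with P⁻¹ = [[1, 1], [-3, -2]], and B = P·diag(-3, 2)·P⁻¹.
Then B⁸ = P·diag(6561, 256)·P⁻¹ = [[-13122, -256], [19683, 256]] · [[1, 1], [-3, -2]] = [[-12354, -12610], [18915, 19171]].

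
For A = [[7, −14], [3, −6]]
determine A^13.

[[7, −14], [3, −6]]

A² = A (a projection; rank 1, trace 1), so A^13 = A.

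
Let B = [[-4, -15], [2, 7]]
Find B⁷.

tr B = 3 and det B = 2, so the characteristic polynomial is λ² − (3)λ + (2) with roots 2 and 1.
Eigenvectors give P = [[-5, -3], [2, 1]] with P⁻¹ = [[1, 3], [-2, -5]], and B = P·diag(2, 1)·P⁻¹.
Then B⁷ = P·diag(128, 1)·P⁻¹ = [[-640, -3], [256, 1]] · [[1, 3], [-2, -5]] = [[-634, -1905], [254, 763]].

[[-634, -1905], [254, 763]]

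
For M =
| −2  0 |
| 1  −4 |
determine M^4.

M^2 = [[4, 0], [−6, 16]]
M^3 = [[−8, 0], [28, −64]]
M^4 = [[16, 0], [−120, 256]]

[[16, 0], [−120, 256]]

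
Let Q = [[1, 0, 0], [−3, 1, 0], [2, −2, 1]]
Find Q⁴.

[[1, 0, 0], [−12, 1, 0], [44, −8, 1]]

Q = I + N where N = [[0, 0, 0], [−3, 0, 0], [2, −2, 0]] is strictly lower-triangular, so N³ = 0.
(I + N)⁴ = I + 4·N + 6·N² = [[1, 0, 0], [−12, 1, 0], [44, −8, 1]].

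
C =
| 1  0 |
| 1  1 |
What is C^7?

[[1, 0], [7, 1]]

C = I + N where N = [[0, 0], [1, 0]] is strictly lower-triangular, so N^2 = 0.
(I + N)^7 = I + 7·N = [[1, 0], [7, 1]].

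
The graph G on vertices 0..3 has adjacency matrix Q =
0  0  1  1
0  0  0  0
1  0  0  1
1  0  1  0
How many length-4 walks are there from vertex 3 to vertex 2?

5

The number of length-4 walks from vertex 3 to vertex 2 is entry (3,2) of Q^4, where Q is the adjacency matrix.
Q^2 = [[2, 0, 1, 1], [0, 0, 0, 0], [1, 0, 2, 1], [1, 0, 1, 2]]
Q^3 = [[2, 0, 3, 3], [0, 0, 0, 0], [3, 0, 2, 3], [3, 0, 3, 2]]
Q^4 = [[6, 0, 5, 5], [0, 0, 0, 0], [5, 0, 6, 5], [5, 0, 5, 6]]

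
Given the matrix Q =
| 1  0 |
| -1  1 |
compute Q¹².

Q = I + N where N = [[0, 0], [-1, 0]] is strictly lower-triangular, so N² = 0.
(I + N)¹² = I + 12·N = [[1, 0], [-12, 1]].

[[1, 0], [-12, 1]]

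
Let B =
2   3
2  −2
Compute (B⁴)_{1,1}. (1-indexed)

100

B² = [[10, 0], [0, 10]]
B³ = [[20, 30], [20, −20]]
B⁴ = [[100, 0], [0, 100]]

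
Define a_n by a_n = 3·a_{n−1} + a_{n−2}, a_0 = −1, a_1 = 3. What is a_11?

With companion matrix A = [[3, 1], [1, 0]], [a_n, a_{n−1}]ᵀ = A·[a_{n−1}, a_{n−2}]ᵀ, so [a_11, a_10]ᵀ = A^10·[a_1, a_0]ᵀ.
A^10 = [[141481, 42837], [42837, 12970]], giving [a_11, a_10]ᵀ = [[381606], [115541]].

381606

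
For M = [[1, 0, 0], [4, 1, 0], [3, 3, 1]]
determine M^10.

M = I + N where N = [[0, 0, 0], [4, 0, 0], [3, 3, 0]] is strictly lower-triangular, so N^3 = 0.
(I + N)^10 = I + 10·N + 45·N^2 = [[1, 0, 0], [40, 1, 0], [570, 30, 1]].

[[1, 0, 0], [40, 1, 0], [570, 30, 1]]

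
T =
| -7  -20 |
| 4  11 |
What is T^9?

tr T = 4 and det T = 3, so the characteristic polynomial is λ² − (4)λ + (3) with roots 3 and 1.
Eigenvectors give P = [[-2, 5], [1, -2]] with P⁻¹ = [[2, 5], [1, 2]], and T = P·diag(3, 1)·P⁻¹.
Then T^9 = P·diag(19683, 1)·P⁻¹ = [[-39366, 5], [19683, -2]] · [[2, 5], [1, 2]] = [[-78727, -196820], [39364, 98411]].

[[-78727, -196820], [39364, 98411]]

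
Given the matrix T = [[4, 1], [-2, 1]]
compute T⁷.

[[4246, 2059], [-4118, -1931]]

tr T = 5 and det T = 6, so the characteristic polynomial is λ² − (5)λ + (6) with roots 3 and 2.
Eigenvectors give P = [[1, -1], [-1, 2]] with P⁻¹ = [[2, 1], [1, 1]], and T = P·diag(3, 2)·P⁻¹.
Then T⁷ = P·diag(2187, 128)·P⁻¹ = [[2187, -128], [-2187, 256]] · [[2, 1], [1, 1]] = [[4246, 2059], [-4118, -1931]].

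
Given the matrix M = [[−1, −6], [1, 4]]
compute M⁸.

tr M = 3 and det M = 2, so the characteristic polynomial is λ² − (3)λ + (2) with roots 2 and 1.
Eigenvectors give P = [[−2, 3], [1, −1]] with P⁻¹ = [[1, 3], [1, 2]], and M = P·diag(2, 1)·P⁻¹.
Then M⁸ = P·diag(256, 1)·P⁻¹ = [[−512, 3], [256, −1]] · [[1, 3], [1, 2]] = [[−509, −1530], [255, 766]].

[[−509, −1530], [255, 766]]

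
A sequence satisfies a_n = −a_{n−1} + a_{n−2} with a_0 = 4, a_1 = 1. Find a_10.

81

With companion matrix B = [[−1, 1], [1, 0]], [a_n, a_{n−1}]ᵀ = B·[a_{n−1}, a_{n−2}]ᵀ, so [a_10, a_9]ᵀ = B⁹·[a_1, a_0]ᵀ.
B⁹ = [[−55, 34], [34, −21]], giving [a_10, a_9]ᵀ = [[81], [−50]].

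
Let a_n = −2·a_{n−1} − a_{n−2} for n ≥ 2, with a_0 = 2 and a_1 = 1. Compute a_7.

19

With companion matrix Q = [[−2, −1], [1, 0]], [a_n, a_{n−1}]ᵀ = Q·[a_{n−1}, a_{n−2}]ᵀ, so [a_7, a_6]ᵀ = Q⁶·[a_1, a_0]ᵀ.
Q⁶ = [[7, 6], [−6, −5]], giving [a_7, a_6]ᵀ = [[19], [−16]].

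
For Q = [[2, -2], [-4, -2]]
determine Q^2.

[[12, 0], [0, 12]]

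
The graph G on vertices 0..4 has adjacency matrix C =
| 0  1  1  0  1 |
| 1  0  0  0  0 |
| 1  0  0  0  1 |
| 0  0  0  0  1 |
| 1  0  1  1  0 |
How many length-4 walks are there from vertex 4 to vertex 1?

The number of length-4 walks from vertex 4 to vertex 1 is entry (4,1) of C⁴, where C is the adjacency matrix.
C² = [[3, 0, 1, 1, 1], [0, 1, 1, 0, 1], [1, 1, 2, 1, 1], [1, 0, 1, 1, 0], [1, 1, 1, 0, 3]]
C³ = [[2, 3, 4, 1, 5], [3, 0, 1, 1, 1], [4, 1, 2, 1, 4], [1, 1, 1, 0, 3], [5, 1, 4, 3, 2]]
C⁴ = [[12, 2, 7, 5, 7], [2, 3, 4, 1, 5], [7, 4, 8, 4, 7], [5, 1, 4, 3, 2], [7, 5, 7, 2, 12]]

5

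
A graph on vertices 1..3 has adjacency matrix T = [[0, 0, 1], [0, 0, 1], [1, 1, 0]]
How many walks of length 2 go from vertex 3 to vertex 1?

0

The number of length-2 walks from vertex 3 to vertex 1 is entry (3,1) of T², where T is the adjacency matrix.
T² = [[1, 1, 0], [1, 1, 0], [0, 0, 2]]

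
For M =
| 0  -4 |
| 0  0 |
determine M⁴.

M is strictly triangular, hence nilpotent: M² = 0, so M⁴ = 0.

[[0, 0], [0, 0]]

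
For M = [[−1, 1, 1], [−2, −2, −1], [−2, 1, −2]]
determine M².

[[−3, −2, −4], [8, 1, 2], [4, −6, 1]]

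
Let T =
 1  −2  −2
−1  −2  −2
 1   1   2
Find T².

[[1, 0, −2], [−1, 4, 2], [2, −2, 0]]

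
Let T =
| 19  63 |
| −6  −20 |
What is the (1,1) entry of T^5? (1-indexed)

tr T = −1 and det T = −2, so the characteristic polynomial is λ² − (−1)λ + (−2) with roots −2 and 1.
Eigenvectors give P = [[−3, 7], [1, −2]] with P⁻¹ = [[2, 7], [1, 3]], and T = P·diag(−2, 1)·P⁻¹.
Then T^5 = P·diag(−32, 1)·P⁻¹ = [[96, 7], [−32, −2]] · [[2, 7], [1, 3]] = [[199, 693], [−66, −230]].

199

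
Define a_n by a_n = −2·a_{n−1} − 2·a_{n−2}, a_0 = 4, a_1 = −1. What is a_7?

−56

With companion matrix T = [[−2, −2], [1, 0]], [a_n, a_{n−1}]ᵀ = T·[a_{n−1}, a_{n−2}]ᵀ, so [a_7, a_6]ᵀ = T⁶·[a_1, a_0]ᵀ.
T⁶ = [[−8, −16], [8, 8]], giving [a_7, a_6]ᵀ = [[−56], [24]].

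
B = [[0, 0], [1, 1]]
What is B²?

B² = B (a projection; rank 1, trace 1), so B² = B.

[[0, 0], [1, 1]]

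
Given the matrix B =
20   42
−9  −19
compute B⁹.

[[3590, 7182], [−1539, −3079]]

tr B = 1 and det B = −2, so the characteristic polynomial is λ² − (1)λ + (−2) with roots −1 and 2.
Eigenvectors give P = [[−2, 7], [1, −3]] with P⁻¹ = [[3, 7], [1, 2]], and B = P·diag(−1, 2)·P⁻¹.
Then B⁹ = P·diag(−1, 512)·P⁻¹ = [[2, 3584], [−1, −1536]] · [[3, 7], [1, 2]] = [[3590, 7182], [−1539, −3079]].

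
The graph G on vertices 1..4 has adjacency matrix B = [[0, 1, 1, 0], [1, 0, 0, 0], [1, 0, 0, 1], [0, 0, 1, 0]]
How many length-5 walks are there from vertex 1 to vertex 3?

The number of length-5 walks from vertex 1 to vertex 3 is entry (1,3) of B^5, where B is the adjacency matrix.
B^2 = [[2, 0, 0, 1], [0, 1, 1, 0], [0, 1, 2, 0], [1, 0, 0, 1]]
B^3 = [[0, 2, 3, 0], [2, 0, 0, 1], [3, 0, 0, 2], [0, 1, 2, 0]]
B^4 = [[5, 0, 0, 3], [0, 2, 3, 0], [0, 3, 5, 0], [3, 0, 0, 2]]
B^5 = [[0, 5, 8, 0], [5, 0, 0, 3], [8, 0, 0, 5], [0, 3, 5, 0]]

8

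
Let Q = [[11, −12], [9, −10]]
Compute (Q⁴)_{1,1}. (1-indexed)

tr Q = 1 and det Q = −2, so the characteristic polynomial is λ² − (1)λ + (−2) with roots −1 and 2.
Eigenvectors give P = [[−1, 4], [−1, 3]] with P⁻¹ = [[3, −4], [1, −1]], and Q = P·diag(−1, 2)·P⁻¹.
Then Q⁴ = P·diag(1, 16)·P⁻¹ = [[−1, 64], [−1, 48]] · [[3, −4], [1, −1]] = [[61, −60], [45, −44]].

61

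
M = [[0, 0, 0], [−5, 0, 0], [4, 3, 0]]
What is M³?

[[0, 0, 0], [0, 0, 0], [0, 0, 0]]

M is strictly triangular, hence nilpotent: M³ = 0, so M³ = 0.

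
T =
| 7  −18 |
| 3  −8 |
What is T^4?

[[−29, 90], [−15, 46]]

tr T = −1 and det T = −2, so the characteristic polynomial is λ² − (−1)λ + (−2) with roots 1 and −2.
Eigenvectors give P = [[−3, 2], [−1, 1]] with P⁻¹ = [[−1, 2], [−1, 3]], and T = P·diag(1, −2)·P⁻¹.
Then T^4 = P·diag(1, 16)·P⁻¹ = [[−3, 32], [−1, 16]] · [[−1, 2], [−1, 3]] = [[−29, 90], [−15, 46]].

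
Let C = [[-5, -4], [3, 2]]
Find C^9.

tr C = -3 and det C = 2, so the characteristic polynomial is λ² − (-3)λ + (2) with roots -2 and -1.
Eigenvectors give P = [[4, 1], [-3, -1]] with P⁻¹ = [[1, 1], [-3, -4]], and C = P·diag(-2, -1)·P⁻¹.
Then C^9 = P·diag(-512, -1)·P⁻¹ = [[-2048, -1], [1536, 1]] · [[1, 1], [-3, -4]] = [[-2045, -2044], [1533, 1532]].

[[-2045, -2044], [1533, 1532]]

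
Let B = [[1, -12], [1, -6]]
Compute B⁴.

[[-179, 780], [-65, 276]]

tr B = -5 and det B = 6, so the characteristic polynomial is λ² − (-5)λ + (6) with roots -3 and -2.
Eigenvectors give P = [[3, -4], [1, -1]] with P⁻¹ = [[-1, 4], [-1, 3]], and B = P·diag(-3, -2)·P⁻¹.
Then B⁴ = P·diag(81, 16)·P⁻¹ = [[243, -64], [81, -16]] · [[-1, 4], [-1, 3]] = [[-179, 780], [-65, 276]].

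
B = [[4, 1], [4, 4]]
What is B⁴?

[[656, 320], [1280, 656]]

B² = [[20, 8], [32, 20]]
B³ = [[112, 52], [208, 112]]
B⁴ = [[656, 320], [1280, 656]]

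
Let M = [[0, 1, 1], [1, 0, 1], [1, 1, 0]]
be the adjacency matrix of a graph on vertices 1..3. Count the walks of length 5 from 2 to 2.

The number of length-5 walks from vertex 2 to vertex 2 is entry (2,2) of M^5, where M is the adjacency matrix.
M^2 = [[2, 1, 1], [1, 2, 1], [1, 1, 2]]
M^3 = [[2, 3, 3], [3, 2, 3], [3, 3, 2]]
M^4 = [[6, 5, 5], [5, 6, 5], [5, 5, 6]]
M^5 = [[10, 11, 11], [11, 10, 11], [11, 11, 10]]

10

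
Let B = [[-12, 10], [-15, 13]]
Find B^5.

tr B = 1 and det B = -6, so the characteristic polynomial is λ² − (1)λ + (-6) with roots -2 and 3.
Eigenvectors give P = [[1, -2], [1, -3]] with P⁻¹ = [[3, -2], [1, -1]], and B = P·diag(-2, 3)·P⁻¹.
Then B^5 = P·diag(-32, 243)·P⁻¹ = [[-32, -486], [-32, -729]] · [[3, -2], [1, -1]] = [[-582, 550], [-825, 793]].

[[-582, 550], [-825, 793]]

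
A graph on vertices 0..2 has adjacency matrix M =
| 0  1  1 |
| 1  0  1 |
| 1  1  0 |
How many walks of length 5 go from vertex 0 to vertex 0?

The number of length-5 walks from vertex 0 to vertex 0 is entry (0,0) of M⁵, where M is the adjacency matrix.
M² = [[2, 1, 1], [1, 2, 1], [1, 1, 2]]
M³ = [[2, 3, 3], [3, 2, 3], [3, 3, 2]]
M⁴ = [[6, 5, 5], [5, 6, 5], [5, 5, 6]]
M⁵ = [[10, 11, 11], [11, 10, 11], [11, 11, 10]]

10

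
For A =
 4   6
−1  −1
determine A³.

[[22, 42], [−7, −13]]

tr A = 3 and det A = 2, so the characteristic polynomial is λ² − (3)λ + (2) with roots 1 and 2.
Eigenvectors give P = [[−2, 3], [1, −1]] with P⁻¹ = [[1, 3], [1, 2]], and A = P·diag(1, 2)·P⁻¹.
Then A³ = P·diag(1, 8)·P⁻¹ = [[−2, 24], [1, −8]] · [[1, 3], [1, 2]] = [[22, 42], [−7, −13]].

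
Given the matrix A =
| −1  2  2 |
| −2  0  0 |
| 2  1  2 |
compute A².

[[1, 0, 2], [2, −4, −4], [0, 6, 8]]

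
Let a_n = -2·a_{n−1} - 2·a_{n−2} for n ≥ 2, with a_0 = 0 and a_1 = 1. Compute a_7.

-8

With companion matrix T = [[-2, -2], [1, 0]], [a_n, a_{n−1}]ᵀ = T·[a_{n−1}, a_{n−2}]ᵀ, so [a_7, a_6]ᵀ = T⁶·[a_1, a_0]ᵀ.
T⁶ = [[-8, -16], [8, 8]], giving [a_7, a_6]ᵀ = [[-8], [8]].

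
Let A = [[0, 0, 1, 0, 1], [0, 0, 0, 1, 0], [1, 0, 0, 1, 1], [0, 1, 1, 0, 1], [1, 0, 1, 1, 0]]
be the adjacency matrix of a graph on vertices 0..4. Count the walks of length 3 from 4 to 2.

The number of length-3 walks from vertex 4 to vertex 2 is entry (4,2) of A^3, where A is the adjacency matrix.
A^2 = [[2, 0, 1, 2, 1], [0, 1, 1, 0, 1], [1, 1, 3, 1, 2], [2, 0, 1, 3, 1], [1, 1, 2, 1, 3]]
A^3 = [[2, 2, 5, 2, 5], [2, 0, 1, 3, 1], [5, 1, 4, 6, 5], [2, 3, 6, 2, 6], [5, 1, 5, 6, 4]]

5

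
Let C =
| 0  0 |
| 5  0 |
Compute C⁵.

[[0, 0], [0, 0]]

C is strictly triangular, hence nilpotent: C² = 0, so C⁵ = 0.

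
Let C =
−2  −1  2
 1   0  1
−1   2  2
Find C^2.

[[1, 6, −1], [−3, 1, 4], [2, 5, 4]]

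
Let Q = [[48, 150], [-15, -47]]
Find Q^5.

tr Q = 1 and det Q = -6, so the characteristic polynomial is λ² − (1)λ + (-6) with roots 3 and -2.
Eigenvectors give P = [[-10, -3], [3, 1]] with P⁻¹ = [[-1, -3], [3, 10]], and Q = P·diag(3, -2)·P⁻¹.
Then Q^5 = P·diag(243, -32)·P⁻¹ = [[-2430, 96], [729, -32]] · [[-1, -3], [3, 10]] = [[2718, 8250], [-825, -2507]].

[[2718, 8250], [-825, -2507]]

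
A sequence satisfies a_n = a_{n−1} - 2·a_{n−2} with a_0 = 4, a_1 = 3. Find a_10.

With companion matrix T = [[1, -2], [1, 0]], [a_n, a_{n−1}]ᵀ = T·[a_{n−1}, a_{n−2}]ᵀ, so [a_10, a_9]ᵀ = T⁹·[a_1, a_0]ᵀ.
T⁹ = [[-11, 34], [-17, 6]], giving [a_10, a_9]ᵀ = [[103], [-27]].

103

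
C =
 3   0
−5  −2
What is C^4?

tr C = 1 and det C = −6, so the characteristic polynomial is λ² − (1)λ + (−6) with roots −2 and 3.
Eigenvectors give P = [[0, −1], [1, 1]] with P⁻¹ = [[1, 1], [−1, 0]], and C = P·diag(−2, 3)·P⁻¹.
Then C^4 = P·diag(16, 81)·P⁻¹ = [[0, −81], [16, 81]] · [[1, 1], [−1, 0]] = [[81, 0], [−65, 16]].

[[81, 0], [−65, 16]]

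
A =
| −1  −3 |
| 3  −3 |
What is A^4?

A^2 = [[−8, 12], [−12, 0]]
A^3 = [[44, −12], [12, 36]]
A^4 = [[−80, −96], [96, −144]]

[[−80, −96], [96, −144]]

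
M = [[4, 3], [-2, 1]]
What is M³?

[[10, 45], [-30, -35]]

M² = [[10, 15], [-10, -5]]
M³ = [[10, 45], [-30, -35]]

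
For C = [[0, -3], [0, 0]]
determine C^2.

C is strictly triangular, hence nilpotent: C^2 = 0, so C^2 = 0.

[[0, 0], [0, 0]]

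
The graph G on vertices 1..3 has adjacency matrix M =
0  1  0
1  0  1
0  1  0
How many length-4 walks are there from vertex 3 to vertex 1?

The number of length-4 walks from vertex 3 to vertex 1 is entry (3,1) of M^4, where M is the adjacency matrix.
M^2 = [[1, 0, 1], [0, 2, 0], [1, 0, 1]]
M^3 = [[0, 2, 0], [2, 0, 2], [0, 2, 0]]
M^4 = [[2, 0, 2], [0, 4, 0], [2, 0, 2]]

2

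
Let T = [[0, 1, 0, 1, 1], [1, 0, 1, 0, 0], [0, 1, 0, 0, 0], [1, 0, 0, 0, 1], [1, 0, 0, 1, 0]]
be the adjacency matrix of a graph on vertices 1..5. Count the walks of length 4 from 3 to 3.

The number of length-4 walks from vertex 3 to vertex 3 is entry (3,3) of T⁴, where T is the adjacency matrix.
T² = [[3, 0, 1, 1, 1], [0, 2, 0, 1, 1], [1, 0, 1, 0, 0], [1, 1, 0, 2, 1], [1, 1, 0, 1, 2]]
T³ = [[2, 4, 0, 4, 4], [4, 0, 2, 1, 1], [0, 2, 0, 1, 1], [4, 1, 1, 2, 3], [4, 1, 1, 3, 2]]
T⁴ = [[12, 2, 4, 6, 6], [2, 6, 0, 5, 5], [4, 0, 2, 1, 1], [6, 5, 1, 7, 6], [6, 5, 1, 6, 7]]

2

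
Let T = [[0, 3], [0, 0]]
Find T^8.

T is strictly triangular, hence nilpotent: T^2 = 0, so T^8 = 0.

[[0, 0], [0, 0]]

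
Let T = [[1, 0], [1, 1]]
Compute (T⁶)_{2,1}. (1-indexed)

T = I + N where N = [[0, 0], [1, 0]] is strictly lower-triangular, so N² = 0.
(I + N)⁶ = I + 6·N = [[1, 0], [6, 1]].

6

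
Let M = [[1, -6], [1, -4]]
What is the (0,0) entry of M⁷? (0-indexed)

tr M = -3 and det M = 2, so the characteristic polynomial is λ² − (-3)λ + (2) with roots -2 and -1.
Eigenvectors give P = [[-2, 3], [-1, 1]] with P⁻¹ = [[1, -3], [1, -2]], and M = P·diag(-2, -1)·P⁻¹.
Then M⁷ = P·diag(-128, -1)·P⁻¹ = [[256, -3], [128, -1]] · [[1, -3], [1, -2]] = [[253, -762], [127, -382]].

253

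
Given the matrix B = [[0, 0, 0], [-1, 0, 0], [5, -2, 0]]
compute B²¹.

[[0, 0, 0], [0, 0, 0], [0, 0, 0]]

B is strictly triangular, hence nilpotent: B³ = 0, so B²¹ = 0.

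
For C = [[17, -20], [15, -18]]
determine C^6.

[[-1931, 2660], [-1995, 2724]]

tr C = -1 and det C = -6, so the characteristic polynomial is λ² − (-1)λ + (-6) with roots 2 and -3.
Eigenvectors give P = [[4, -1], [3, -1]] with P⁻¹ = [[1, -1], [3, -4]], and C = P·diag(2, -3)·P⁻¹.
Then C^6 = P·diag(64, 729)·P⁻¹ = [[256, -729], [192, -729]] · [[1, -1], [3, -4]] = [[-1931, 2660], [-1995, 2724]].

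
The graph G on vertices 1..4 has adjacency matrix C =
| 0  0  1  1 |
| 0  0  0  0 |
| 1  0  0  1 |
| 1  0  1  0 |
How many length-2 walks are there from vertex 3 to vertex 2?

The number of length-2 walks from vertex 3 to vertex 2 is entry (3,2) of C², where C is the adjacency matrix.
C² = [[2, 0, 1, 1], [0, 0, 0, 0], [1, 0, 2, 1], [1, 0, 1, 2]]

0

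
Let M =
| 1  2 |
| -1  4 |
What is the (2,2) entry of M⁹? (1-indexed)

38854

tr M = 5 and det M = 6, so the characteristic polynomial is λ² − (5)λ + (6) with roots 3 and 2.
Eigenvectors give P = [[1, 2], [1, 1]] with P⁻¹ = [[-1, 2], [1, -1]], and M = P·diag(3, 2)·P⁻¹.
Then M⁹ = P·diag(19683, 512)·P⁻¹ = [[19683, 1024], [19683, 512]] · [[-1, 2], [1, -1]] = [[-18659, 38342], [-19171, 38854]].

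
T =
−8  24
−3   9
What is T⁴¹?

[[−8, 24], [−3, 9]]

T² = T (a projection; rank 1, trace 1), so T⁴¹ = T.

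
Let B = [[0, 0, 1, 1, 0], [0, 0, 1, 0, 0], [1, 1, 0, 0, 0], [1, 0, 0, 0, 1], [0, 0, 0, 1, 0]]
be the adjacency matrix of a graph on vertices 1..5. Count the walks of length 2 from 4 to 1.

The number of length-2 walks from vertex 4 to vertex 1 is entry (4,1) of B², where B is the adjacency matrix.
B² = [[2, 1, 0, 0, 1], [1, 1, 0, 0, 0], [0, 0, 2, 1, 0], [0, 0, 1, 2, 0], [1, 0, 0, 0, 1]]

0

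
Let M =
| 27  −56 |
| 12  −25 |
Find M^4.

tr M = 2 and det M = −3, so the characteristic polynomial is λ² − (2)λ + (−3) with roots 3 and −1.
Eigenvectors give P = [[−7, 2], [−3, 1]] with P⁻¹ = [[−1, 2], [−3, 7]], and M = P·diag(3, −1)·P⁻¹.
Then M^4 = P·diag(81, 1)·P⁻¹ = [[−567, 2], [−243, 1]] · [[−1, 2], [−3, 7]] = [[561, −1120], [240, −479]].

[[561, −1120], [240, −479]]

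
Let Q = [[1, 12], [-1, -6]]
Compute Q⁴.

[[-179, -780], [65, 276]]

tr Q = -5 and det Q = 6, so the characteristic polynomial is λ² − (-5)λ + (6) with roots -3 and -2.
Eigenvectors give P = [[-3, -4], [1, 1]] with P⁻¹ = [[1, 4], [-1, -3]], and Q = P·diag(-3, -2)·P⁻¹.
Then Q⁴ = P·diag(81, 16)·P⁻¹ = [[-243, -64], [81, 16]] · [[1, 4], [-1, -3]] = [[-179, -780], [65, 276]].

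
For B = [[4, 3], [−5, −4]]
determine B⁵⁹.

B² = I (check: tr B = 0 and det B = −1), so B⁵⁹ = B since 59 is odd.

[[4, 3], [−5, −4]]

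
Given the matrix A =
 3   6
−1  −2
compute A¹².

[[3, 6], [−1, −2]]

A² = A (a projection; rank 1, trace 1), so A¹² = A.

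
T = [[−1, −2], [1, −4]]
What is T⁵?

tr T = −5 and det T = 6, so the characteristic polynomial is λ² − (−5)λ + (6) with roots −2 and −3.
Eigenvectors give P = [[−2, −1], [−1, −1]] with P⁻¹ = [[−1, 1], [1, −2]], and T = P·diag(−2, −3)·P⁻¹.
Then T⁵ = P·diag(−32, −243)·P⁻¹ = [[64, 243], [32, 243]] · [[−1, 1], [1, −2]] = [[179, −422], [211, −454]].

[[179, −422], [211, −454]]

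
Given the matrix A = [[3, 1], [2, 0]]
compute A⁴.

A² = [[11, 3], [6, 2]]
A³ = [[39, 11], [22, 6]]
A⁴ = [[139, 39], [78, 22]]

[[139, 39], [78, 22]]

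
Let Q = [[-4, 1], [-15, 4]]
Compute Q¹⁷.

[[-4, 1], [-15, 4]]

Q² = I (check: tr Q = 0 and det Q = -1), so Q¹⁷ = Q since 17 is odd.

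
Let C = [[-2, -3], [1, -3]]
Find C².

[[1, 15], [-5, 6]]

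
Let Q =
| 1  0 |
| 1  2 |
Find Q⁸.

[[1, 0], [255, 256]]

tr Q = 3 and det Q = 2, so the characteristic polynomial is λ² − (3)λ + (2) with roots 2 and 1.
Eigenvectors give P = [[0, -1], [1, 1]] with P⁻¹ = [[1, 1], [-1, 0]], and Q = P·diag(2, 1)·P⁻¹.
Then Q⁸ = P·diag(256, 1)·P⁻¹ = [[0, -1], [256, 1]] · [[1, 1], [-1, 0]] = [[1, 0], [255, 256]].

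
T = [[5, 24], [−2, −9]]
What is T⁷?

tr T = −4 and det T = 3, so the characteristic polynomial is λ² − (−4)λ + (3) with roots −1 and −3.
Eigenvectors give P = [[−4, 3], [1, −1]] with P⁻¹ = [[−1, −3], [−1, −4]], and T = P·diag(−1, −3)·P⁻¹.
Then T⁷ = P·diag(−1, −2187)·P⁻¹ = [[4, −6561], [−1, 2187]] · [[−1, −3], [−1, −4]] = [[6557, 26232], [−2186, −8745]].

[[6557, 26232], [−2186, −8745]]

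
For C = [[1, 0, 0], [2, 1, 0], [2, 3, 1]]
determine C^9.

C = I + N where N = [[0, 0, 0], [2, 0, 0], [2, 3, 0]] is strictly lower-triangular, so N^3 = 0.
(I + N)^9 = I + 9·N + 36·N^2 = [[1, 0, 0], [18, 1, 0], [234, 27, 1]].

[[1, 0, 0], [18, 1, 0], [234, 27, 1]]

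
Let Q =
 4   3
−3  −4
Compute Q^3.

[[28, 21], [−21, −28]]

Q^2 = [[7, 0], [0, 7]]
Q^3 = [[28, 21], [−21, −28]]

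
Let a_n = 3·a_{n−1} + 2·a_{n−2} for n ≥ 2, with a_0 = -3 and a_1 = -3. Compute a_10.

With companion matrix Q = [[3, 2], [1, 0]], [a_n, a_{n−1}]ᵀ = Q·[a_{n−1}, a_{n−2}]ᵀ, so [a_10, a_9]ᵀ = Q⁹·[a_1, a_0]ᵀ.
Q⁹ = [[79647, 44726], [22363, 12558]], giving [a_10, a_9]ᵀ = [[-373119], [-104763]].

-373119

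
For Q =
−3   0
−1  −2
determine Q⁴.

[[81, 0], [65, 16]]

tr Q = −5 and det Q = 6, so the characteristic polynomial is λ² − (−5)λ + (6) with roots −2 and −3.
Eigenvectors give P = [[0, 1], [−1, 1]] with P⁻¹ = [[1, −1], [1, 0]], and Q = P·diag(−2, −3)·P⁻¹.
Then Q⁴ = P·diag(16, 81)·P⁻¹ = [[0, 81], [−16, 81]] · [[1, −1], [1, 0]] = [[81, 0], [65, 16]].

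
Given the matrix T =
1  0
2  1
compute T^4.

T = I + N where N = [[0, 0], [2, 0]] is strictly lower-triangular, so N^2 = 0.
(I + N)^4 = I + 4·N = [[1, 0], [8, 1]].

[[1, 0], [8, 1]]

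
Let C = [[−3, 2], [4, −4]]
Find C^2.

[[17, −14], [−28, 24]]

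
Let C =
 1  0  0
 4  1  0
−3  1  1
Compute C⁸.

C = I + N where N = [[0, 0, 0], [4, 0, 0], [−3, 1, 0]] is strictly lower-triangular, so N³ = 0.
(I + N)⁸ = I + 8·N + 28·N² = [[1, 0, 0], [32, 1, 0], [88, 8, 1]].

[[1, 0, 0], [32, 1, 0], [88, 8, 1]]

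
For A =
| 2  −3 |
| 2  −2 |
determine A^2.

[[−2, 0], [0, −2]]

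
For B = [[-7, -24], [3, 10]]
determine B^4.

tr B = 3 and det B = 2, so the characteristic polynomial is λ² − (3)λ + (2) with roots 1 and 2.
Eigenvectors give P = [[3, 8], [-1, -3]] with P⁻¹ = [[3, 8], [-1, -3]], and B = P·diag(1, 2)·P⁻¹.
Then B^4 = P·diag(1, 16)·P⁻¹ = [[3, 128], [-1, -48]] · [[3, 8], [-1, -3]] = [[-119, -360], [45, 136]].

[[-119, -360], [45, 136]]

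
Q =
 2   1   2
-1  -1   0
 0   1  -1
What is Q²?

[[3, 3, 2], [-1, 0, -2], [-1, -2, 1]]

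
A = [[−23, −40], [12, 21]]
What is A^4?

[[481, 800], [−240, −399]]

tr A = −2 and det A = −3, so the characteristic polynomial is λ² − (−2)λ + (−3) with roots 1 and −3.
Eigenvectors give P = [[−5, −2], [3, 1]] with P⁻¹ = [[1, 2], [−3, −5]], and A = P·diag(1, −3)·P⁻¹.
Then A^4 = P·diag(1, 81)·P⁻¹ = [[−5, −162], [3, 81]] · [[1, 2], [−3, −5]] = [[481, 800], [−240, −399]].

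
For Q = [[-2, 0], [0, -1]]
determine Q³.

[[-8, 0], [0, -1]]

Q² = [[4, 0], [0, 1]]
Q³ = [[-8, 0], [0, -1]]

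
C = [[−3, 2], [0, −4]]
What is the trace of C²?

25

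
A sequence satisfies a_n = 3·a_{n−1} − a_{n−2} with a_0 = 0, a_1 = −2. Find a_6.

−288

With companion matrix C = [[3, −1], [1, 0]], [a_n, a_{n−1}]ᵀ = C·[a_{n−1}, a_{n−2}]ᵀ, so [a_6, a_5]ᵀ = C^5·[a_1, a_0]ᵀ.
C^5 = [[144, −55], [55, −21]], giving [a_6, a_5]ᵀ = [[−288], [−110]].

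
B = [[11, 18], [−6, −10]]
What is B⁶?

[[253, 378], [−126, −188]]

tr B = 1 and det B = −2, so the characteristic polynomial is λ² − (1)λ + (−2) with roots −1 and 2.
Eigenvectors give P = [[3, −2], [−2, 1]] with P⁻¹ = [[−1, −2], [−2, −3]], and B = P·diag(−1, 2)·P⁻¹.
Then B⁶ = P·diag(1, 64)·P⁻¹ = [[3, −128], [−2, 64]] · [[−1, −2], [−2, −3]] = [[253, 378], [−126, −188]].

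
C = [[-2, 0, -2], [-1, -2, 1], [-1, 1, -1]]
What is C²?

[[6, -2, 6], [3, 5, -1], [2, -3, 4]]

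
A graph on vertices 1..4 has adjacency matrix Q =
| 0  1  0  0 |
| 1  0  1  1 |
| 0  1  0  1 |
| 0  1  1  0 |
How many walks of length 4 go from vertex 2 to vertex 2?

The number of length-4 walks from vertex 2 to vertex 2 is entry (2,2) of Q⁴, where Q is the adjacency matrix.
Q² = [[1, 0, 1, 1], [0, 3, 1, 1], [1, 1, 2, 1], [1, 1, 1, 2]]
Q³ = [[0, 3, 1, 1], [3, 2, 4, 4], [1, 4, 2, 3], [1, 4, 3, 2]]
Q⁴ = [[3, 2, 4, 4], [2, 11, 6, 6], [4, 6, 7, 6], [4, 6, 6, 7]]

11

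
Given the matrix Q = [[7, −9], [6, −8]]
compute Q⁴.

tr Q = −1 and det Q = −2, so the characteristic polynomial is λ² − (−1)λ + (−2) with roots −2 and 1.
Eigenvectors give P = [[1, 3], [1, 2]] with P⁻¹ = [[−2, 3], [1, −1]], and Q = P·diag(−2, 1)·P⁻¹.
Then Q⁴ = P·diag(16, 1)·P⁻¹ = [[16, 3], [16, 2]] · [[−2, 3], [1, −1]] = [[−29, 45], [−30, 46]].

[[−29, 45], [−30, 46]]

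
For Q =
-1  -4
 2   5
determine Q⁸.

tr Q = 4 and det Q = 3, so the characteristic polynomial is λ² − (4)λ + (3) with roots 3 and 1.
Eigenvectors give P = [[-1, -2], [1, 1]] with P⁻¹ = [[1, 2], [-1, -1]], and Q = P·diag(3, 1)·P⁻¹.
Then Q⁸ = P·diag(6561, 1)·P⁻¹ = [[-6561, -2], [6561, 1]] · [[1, 2], [-1, -1]] = [[-6559, -13120], [6560, 13121]].

[[-6559, -13120], [6560, 13121]]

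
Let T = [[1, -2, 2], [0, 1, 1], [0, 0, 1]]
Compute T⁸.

[[1, -16, -40], [0, 1, 8], [0, 0, 1]]

T = I + N where N = [[0, -2, 2], [0, 0, 1], [0, 0, 0]] is strictly upper-triangular, so N³ = 0.
(I + N)⁸ = I + 8·N + 28·N² = [[1, -16, -40], [0, 1, 8], [0, 0, 1]].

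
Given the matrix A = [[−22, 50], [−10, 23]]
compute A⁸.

tr A = 1 and det A = −6, so the characteristic polynomial is λ² − (1)λ + (−6) with roots 3 and −2.
Eigenvectors give P = [[2, 5], [1, 2]] with P⁻¹ = [[−2, 5], [1, −2]], and A = P·diag(3, −2)·P⁻¹.
Then A⁸ = P·diag(6561, 256)·P⁻¹ = [[13122, 1280], [6561, 512]] · [[−2, 5], [1, −2]] = [[−24964, 63050], [−12610, 31781]].

[[−24964, 63050], [−12610, 31781]]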